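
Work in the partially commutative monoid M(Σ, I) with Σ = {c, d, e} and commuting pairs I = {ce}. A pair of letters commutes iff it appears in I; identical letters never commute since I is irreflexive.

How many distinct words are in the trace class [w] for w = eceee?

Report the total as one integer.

drop 0:e onto floor
drop 1:c onto floor
drop 2:e onto {0:e}
drop 3:e onto {2:e}
drop 4:e onto {3:e}
ground layer = {0:e, 1:c}
drop-orders for the pieces not yet dropped (sum over which currently-grounded one goes next):
  1 to go: {1} 1  {4} 1
  2 to go: {1,4} 2  {3,4} 1
  3 to go: {1,3,4} 3  {2,3,4} 1
  if 0:e drops first: 4 orders
  if 1:c drops first: 1 orders
heap linearizations: 5

5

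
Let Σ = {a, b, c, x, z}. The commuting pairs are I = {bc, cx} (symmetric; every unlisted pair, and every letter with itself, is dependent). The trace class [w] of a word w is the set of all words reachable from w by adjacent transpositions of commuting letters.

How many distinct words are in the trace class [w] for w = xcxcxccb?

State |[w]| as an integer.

70

drop 0:x onto floor
drop 1:c onto floor
drop 2:x onto {0:x}
drop 3:c onto {1:c}
drop 4:x onto {2:x}
drop 5:c onto {3:c}
drop 6:c onto {5:c}
drop 7:b onto {4:x}
ground layer = {0:x, 1:c}
drop-orders for the pieces not yet dropped (sum over which currently-grounded one goes next):
  1 to go: {6} 1  {7} 1
  2 to go: {4,7} 1  {5,6} 1  {6,7} 2
  3 to go: {2,4,7} 1  {3,5,6} 1  {4,6,7} 3  {5,6,7} 3
  4 to go: {0,2,4,7} 1  {1,3,5,6} 1  {2,4,6,7} 4  {3,5,6,7} 4  {4,5,6,7} 6
  5 to go: {0,2,4,6,7} 5  {1,3,5,6,7} 5  {2,4,5,6,7} 10  {3,4,5,6,7} 10
  6 to go: {0,2,4,5,6,7} 15  {1,3,4,5,6,7} 15  {2,3,4,5,6,7} 20
  if 0:x drops first: 35 orders
  if 1:c drops first: 35 orders
heap linearizations: 70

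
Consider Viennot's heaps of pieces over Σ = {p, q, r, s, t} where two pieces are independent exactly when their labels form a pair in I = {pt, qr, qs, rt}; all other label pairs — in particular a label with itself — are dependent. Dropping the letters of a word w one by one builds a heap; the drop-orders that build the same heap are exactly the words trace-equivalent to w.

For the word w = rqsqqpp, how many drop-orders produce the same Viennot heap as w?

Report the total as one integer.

drop 0:r onto floor
drop 1:q onto floor
drop 2:s onto {0:r}
drop 3:q onto {1:q}
drop 4:q onto {3:q}
drop 5:p onto {2:s, 4:q}
drop 6:p onto {5:p}
ground layer = {0:r, 1:q}
drop-orders for the pieces not yet dropped (sum over which currently-grounded one goes next):
  1 to go: {6} 1
  2 to go: {5,6} 1
  3 to go: {2,5,6} 1  {4,5,6} 1
  4 to go: {0,2,5,6} 1  {2,4,5,6} 2  {3,4,5,6} 1
  5 to go: {0,2,4,5,6} 3  {1,3,4,5,6} 1  {2,3,4,5,6} 3
  if 0:r drops first: 4 orders
  if 1:q drops first: 6 orders
heap linearizations: 10

10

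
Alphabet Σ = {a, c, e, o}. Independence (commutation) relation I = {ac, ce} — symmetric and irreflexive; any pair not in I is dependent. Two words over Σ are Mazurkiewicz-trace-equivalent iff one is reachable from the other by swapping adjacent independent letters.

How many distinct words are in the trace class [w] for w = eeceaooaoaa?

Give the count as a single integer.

drop 0:e onto floor
drop 1:e onto {0:e}
drop 2:c onto floor
drop 3:e onto {1:e}
drop 4:a onto {3:e}
drop 5:o onto {2:c, 4:a}
drop 6:o onto {5:o}
drop 7:a onto {6:o}
drop 8:o onto {7:a}
drop 9:a onto {8:o}
drop 10:a onto {9:a}
ground layer = {0:e, 2:c}
drop-orders for the pieces not yet dropped (sum over which currently-grounded one goes next):
  1 to go: {10} 1
  2 to go: {9,10} 1
  3 to go: {8,9,10} 1
  4 to go: {7,8,9,10} 1
  5 to go: {6,7,8,9,10} 1
  6 to go: {5,6,7,8,9,10} 1
  7 to go: {2,5,6,7,8,9,10} 1  {4,5,6,7,8,9,10} 1
  8 to go: {2,4,5,6,7,8,9,10} 2  {3,4,5,6,7,8,9,10} 1
  9 to go: {1,3,4,5,6,7,8,9,10} 1  {2,3,4,5,6,7,8,9,10} 3
  if 0:e drops first: 4 orders
  if 2:c drops first: 1 orders
heap linearizations: 5

5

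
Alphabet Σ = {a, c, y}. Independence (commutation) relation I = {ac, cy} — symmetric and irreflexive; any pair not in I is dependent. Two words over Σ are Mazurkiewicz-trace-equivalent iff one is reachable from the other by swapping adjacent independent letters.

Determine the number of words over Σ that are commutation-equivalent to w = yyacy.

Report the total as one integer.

5

0(y) covers ∅
1(y) covers 0:y
2(a) covers 1:y
3(c) covers ∅
4(y) covers 2:a
floor of heap: 0:y, 3:c
completions by unplaced set U, small U first (add the entries for U minus each lowest piece of U):
  |U|=1: {3}:1  {4}:1
  |U|=2: {2,4}:1  {3,4}:2
  |U|=3: {1,2,4}:1  {2,3,4}:3
  start at 0(y): 4
  start at 3(c): 1
sum over floor = 5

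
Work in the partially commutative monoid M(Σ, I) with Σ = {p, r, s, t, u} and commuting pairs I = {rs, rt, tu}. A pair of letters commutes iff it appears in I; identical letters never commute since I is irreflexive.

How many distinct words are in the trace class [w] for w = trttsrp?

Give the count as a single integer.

piece 0:t — minimal
piece 1:r — minimal
piece 2:t rests on {0:t}
piece 3:t rests on {2:t}
piece 4:s rests on {3:t}
piece 5:r rests on {1:r}
piece 6:p rests on {4:s, 5:r}
minimal pieces: {0:t, 1:r}
ways to finish when only these pieces remain (= sum over removing one remaining piece with nothing left below it):
  1 left: {6}→1
  2 left: {4,6}→1  {5,6}→1
  3 left: {1,5,6}→1  {3,4,6}→1  {4,5,6}→2
  4 left: {1,4,5,6}→3  {2,3,4,6}→1  {3,4,5,6}→3
  5 left: {0,2,3,4,6}→1  {1,3,4,5,6}→6  {2,3,4,5,6}→4
  placing 0:t first → 10 extensions
  placing 1:r first → 5 extensions
total linear extensions = 15

15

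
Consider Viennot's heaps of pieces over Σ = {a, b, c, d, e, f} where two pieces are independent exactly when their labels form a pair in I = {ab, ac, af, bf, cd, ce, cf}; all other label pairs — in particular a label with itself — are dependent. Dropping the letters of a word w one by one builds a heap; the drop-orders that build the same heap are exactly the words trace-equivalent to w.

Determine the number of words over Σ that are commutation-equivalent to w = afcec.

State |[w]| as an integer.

20

piece 0:a — minimal
piece 1:f — minimal
piece 2:c — minimal
piece 3:e rests on {0:a, 1:f}
piece 4:c rests on {2:c}
minimal pieces: {0:a, 1:f, 2:c}
ways to finish when only these pieces remain (= sum over removing one remaining piece with nothing left below it):
  1 left: {3}→1  {4}→1
  2 left: {0,3}→1  {1,3}→1  {2,4}→1  {3,4}→2
  3 left: {0,1,3}→2  {0,3,4}→3  {1,3,4}→3  {2,3,4}→3
  placing 0:a first → 6 extensions
  placing 1:f first → 6 extensions
  placing 2:c first → 8 extensions
total linear extensions = 20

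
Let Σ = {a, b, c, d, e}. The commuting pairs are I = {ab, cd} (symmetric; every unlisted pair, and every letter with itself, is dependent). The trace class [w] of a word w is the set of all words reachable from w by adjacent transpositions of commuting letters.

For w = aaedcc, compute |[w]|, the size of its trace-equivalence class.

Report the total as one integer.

0(a) covers ∅
1(a) covers 0:a
2(e) covers 1:a
3(d) covers 2:e
4(c) covers 2:e
5(c) covers 4:c
floor of heap: 0:a
completions by unplaced set U, small U first (add the entries for U minus each lowest piece of U):
  |U|=1: {3}:1  {5}:1
  |U|=2: {3,5}:2  {4,5}:1
  |U|=3: {3,4,5}:3
  |U|=4: {2,3,4,5}:3
  start at 0(a): 3

3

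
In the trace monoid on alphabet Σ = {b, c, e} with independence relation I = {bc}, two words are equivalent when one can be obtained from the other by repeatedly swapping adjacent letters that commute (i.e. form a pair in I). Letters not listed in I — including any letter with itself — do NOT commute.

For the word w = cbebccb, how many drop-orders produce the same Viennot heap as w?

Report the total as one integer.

12

piece 0:c — minimal
piece 1:b — minimal
piece 2:e rests on {0:c, 1:b}
piece 3:b rests on {2:e}
piece 4:c rests on {2:e}
piece 5:c rests on {4:c}
piece 6:b rests on {3:b}
minimal pieces: {0:c, 1:b}
ways to finish when only these pieces remain (= sum over removing one remaining piece with nothing left below it):
  1 left: {5}→1  {6}→1
  2 left: {3,6}→1  {4,5}→1  {5,6}→2
  3 left: {3,5,6}→3  {4,5,6}→3
  4 left: {3,4,5,6}→6
  5 left: {2,3,4,5,6}→6
  placing 0:c first → 6 extensions
  placing 1:b first → 6 extensions
total linear extensions = 12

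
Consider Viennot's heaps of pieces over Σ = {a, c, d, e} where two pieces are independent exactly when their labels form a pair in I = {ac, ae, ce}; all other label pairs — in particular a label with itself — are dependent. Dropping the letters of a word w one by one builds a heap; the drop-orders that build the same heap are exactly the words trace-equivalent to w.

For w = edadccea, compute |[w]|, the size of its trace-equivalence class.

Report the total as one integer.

drop 0:e onto floor
drop 1:d onto {0:e}
drop 2:a onto {1:d}
drop 3:d onto {2:a}
drop 4:c onto {3:d}
drop 5:c onto {4:c}
drop 6:e onto {3:d}
drop 7:a onto {3:d}
ground layer = {0:e}
drop-orders for the pieces not yet dropped (sum over which currently-grounded one goes next):
  1 to go: {5} 1  {6} 1  {7} 1
  2 to go: {4,5} 1  {5,6} 2  {5,7} 2  {6,7} 2
  3 to go: {4,5,6} 3  {4,5,7} 3  {5,6,7} 6
  4 to go: {4,5,6,7} 12
  5 to go: {3,4,5,6,7} 12
  6 to go: {2,3,4,5,6,7} 12
  if 0:e drops first: 12 orders

12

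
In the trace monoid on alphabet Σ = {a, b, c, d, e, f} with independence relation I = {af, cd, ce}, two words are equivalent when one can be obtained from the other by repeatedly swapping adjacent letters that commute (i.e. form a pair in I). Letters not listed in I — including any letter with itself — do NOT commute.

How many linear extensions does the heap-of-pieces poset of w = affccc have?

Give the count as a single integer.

0(a) covers ∅
1(f) covers ∅
2(f) covers 1:f
3(c) covers 0:a, 2:f
4(c) covers 3:c
5(c) covers 4:c
floor of heap: 0:a, 1:f
completions by unplaced set U, small U first (add the entries for U minus each lowest piece of U):
  |U|=1: {5}:1
  |U|=2: {4,5}:1
  |U|=3: {3,4,5}:1
  |U|=4: {0,3,4,5}:1  {2,3,4,5}:1
  start at 0(a): 1
  start at 1(f): 2
sum over floor = 3

3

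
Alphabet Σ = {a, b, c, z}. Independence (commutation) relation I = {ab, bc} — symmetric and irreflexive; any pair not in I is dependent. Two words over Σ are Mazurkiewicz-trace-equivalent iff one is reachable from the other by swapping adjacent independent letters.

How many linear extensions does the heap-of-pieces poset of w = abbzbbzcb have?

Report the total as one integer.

0(a) covers ∅
1(b) covers ∅
2(b) covers 1:b
3(z) covers 0:a, 2:b
4(b) covers 3:z
5(b) covers 4:b
6(z) covers 5:b
7(c) covers 6:z
8(b) covers 6:z
floor of heap: 0:a, 1:b
completions by unplaced set U, small U first (add the entries for U minus each lowest piece of U):
  |U|=1: {7}:1  {8}:1
  |U|=2: {7,8}:2
  |U|=3: {6,7,8}:2
  |U|=4: {5,6,7,8}:2
  |U|=5: {4,5,6,7,8}:2
  |U|=6: {3,4,5,6,7,8}:2
  |U|=7: {0,3,4,5,6,7,8}:2  {2,3,4,5,6,7,8}:2
  start at 0(a): 2
  start at 1(b): 4
sum over floor = 6

6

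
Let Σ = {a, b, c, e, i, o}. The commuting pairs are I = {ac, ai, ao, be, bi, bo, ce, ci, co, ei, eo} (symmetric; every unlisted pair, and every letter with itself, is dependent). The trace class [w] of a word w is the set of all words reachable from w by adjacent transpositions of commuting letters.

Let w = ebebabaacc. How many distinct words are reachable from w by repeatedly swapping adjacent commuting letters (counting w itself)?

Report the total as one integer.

drop 0:e onto floor
drop 1:b onto floor
drop 2:e onto {0:e}
drop 3:b onto {1:b}
drop 4:a onto {2:e, 3:b}
drop 5:b onto {4:a}
drop 6:a onto {5:b}
drop 7:a onto {6:a}
drop 8:c onto {5:b}
drop 9:c onto {8:c}
ground layer = {0:e, 1:b}
drop-orders for the pieces not yet dropped (sum over which currently-grounded one goes next):
  1 to go: {7} 1  {9} 1
  2 to go: {6,7} 1  {7,9} 2  {8,9} 1
  3 to go: {6,7,9} 3  {7,8,9} 3
  4 to go: {6,7,8,9} 6
  5 to go: {5,6,7,8,9} 6
  6 to go: {4,5,6,7,8,9} 6
  7 to go: {2,4,5,6,7,8,9} 6  {3,4,5,6,7,8,9} 6
  8 to go: {0,2,4,5,6,7,8,9} 6  {1,3,4,5,6,7,8,9} 6  {2,3,4,5,6,7,8,9} 12
  if 0:e drops first: 18 orders
  if 1:b drops first: 18 orders
heap linearizations: 36

36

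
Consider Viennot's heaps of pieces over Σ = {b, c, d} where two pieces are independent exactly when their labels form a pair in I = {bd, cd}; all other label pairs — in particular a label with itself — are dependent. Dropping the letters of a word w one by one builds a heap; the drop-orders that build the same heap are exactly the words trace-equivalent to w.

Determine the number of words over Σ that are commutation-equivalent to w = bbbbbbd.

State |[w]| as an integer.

7

drop 0:b onto floor
drop 1:b onto {0:b}
drop 2:b onto {1:b}
drop 3:b onto {2:b}
drop 4:b onto {3:b}
drop 5:b onto {4:b}
drop 6:d onto floor
ground layer = {0:b, 6:d}
drop-orders for the pieces not yet dropped (sum over which currently-grounded one goes next):
  1 to go: {5} 1  {6} 1
  2 to go: {4,5} 1  {5,6} 2
  3 to go: {3,4,5} 1  {4,5,6} 3
  4 to go: {2,3,4,5} 1  {3,4,5,6} 4
  5 to go: {1,2,3,4,5} 1  {2,3,4,5,6} 5
  if 0:b drops first: 6 orders
  if 6:d drops first: 1 orders
heap linearizations: 7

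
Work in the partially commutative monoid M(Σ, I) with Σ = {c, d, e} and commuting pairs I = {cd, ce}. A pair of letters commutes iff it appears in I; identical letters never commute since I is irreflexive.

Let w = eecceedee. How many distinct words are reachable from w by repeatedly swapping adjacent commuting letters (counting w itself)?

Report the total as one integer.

drop 0:e onto floor
drop 1:e onto {0:e}
drop 2:c onto floor
drop 3:c onto {2:c}
drop 4:e onto {1:e}
drop 5:e onto {4:e}
drop 6:d onto {5:e}
drop 7:e onto {6:d}
drop 8:e onto {7:e}
ground layer = {0:e, 2:c}
drop-orders for the pieces not yet dropped (sum over which currently-grounded one goes next):
  1 to go: {3} 1  {8} 1
  2 to go: {2,3} 1  {3,8} 2  {7,8} 1
  3 to go: {2,3,8} 3  {3,7,8} 3  {6,7,8} 1
  4 to go: {2,3,7,8} 6  {3,6,7,8} 4  {5,6,7,8} 1
  5 to go: {2,3,6,7,8} 10  {3,5,6,7,8} 5  {4,5,6,7,8} 1
  6 to go: {1,4,5,6,7,8} 1  {2,3,5,6,7,8} 15  {3,4,5,6,7,8} 6
  7 to go: {0,1,4,5,6,7,8} 1  {1,3,4,5,6,7,8} 7  {2,3,4,5,6,7,8} 21
  if 0:e drops first: 28 orders
  if 2:c drops first: 8 orders
heap linearizations: 36

36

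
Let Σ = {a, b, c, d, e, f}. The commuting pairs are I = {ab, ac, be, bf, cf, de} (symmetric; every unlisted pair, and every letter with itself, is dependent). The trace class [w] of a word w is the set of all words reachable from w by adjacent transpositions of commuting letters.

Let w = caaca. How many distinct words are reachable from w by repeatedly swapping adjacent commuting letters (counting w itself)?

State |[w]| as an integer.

drop 0:c onto floor
drop 1:a onto floor
drop 2:a onto {1:a}
drop 3:c onto {0:c}
drop 4:a onto {2:a}
ground layer = {0:c, 1:a}
drop-orders for the pieces not yet dropped (sum over which currently-grounded one goes next):
  1 to go: {3} 1  {4} 1
  2 to go: {0,3} 1  {2,4} 1  {3,4} 2
  3 to go: {0,3,4} 3  {1,2,4} 1  {2,3,4} 3
  if 0:c drops first: 4 orders
  if 1:a drops first: 6 orders
heap linearizations: 10

10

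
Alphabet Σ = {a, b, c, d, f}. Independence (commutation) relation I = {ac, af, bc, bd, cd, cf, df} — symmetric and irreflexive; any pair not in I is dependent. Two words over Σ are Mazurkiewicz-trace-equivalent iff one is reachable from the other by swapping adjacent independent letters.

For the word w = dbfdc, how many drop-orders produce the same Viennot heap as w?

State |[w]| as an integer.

#0=d has no predecessor
#1=b has no predecessor
#2=f depends on [1:b]
#3=d depends on [0:d]
#4=c has no predecessor
sources: [0:d, 1:b, 4:c]
N(rest) = Σ N(rest − s) over sources s of rest; N(one piece) = 1:
  size 1 → [2]=1  [3]=1  [4]=1
  size 2 → [0,3]=1  [1,2]=1  [2,3]=2  [2,4]=2  [3,4]=2
  size 3 → [0,2,3]=3  [0,3,4]=3  [1,2,3]=3  [1,2,4]=3  [2,3,4]=6
  first=0(d) contributes 12
  first=1(b) contributes 12
  first=4(c) contributes 6
|[w]| = 30

30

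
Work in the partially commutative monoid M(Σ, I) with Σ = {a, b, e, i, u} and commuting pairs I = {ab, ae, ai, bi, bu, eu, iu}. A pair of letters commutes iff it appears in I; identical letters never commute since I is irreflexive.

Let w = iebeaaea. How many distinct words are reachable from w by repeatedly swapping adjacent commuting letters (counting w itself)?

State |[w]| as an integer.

#0=i has no predecessor
#1=e depends on [0:i]
#2=b depends on [1:e]
#3=e depends on [2:b]
#4=a has no predecessor
#5=a depends on [4:a]
#6=e depends on [3:e]
#7=a depends on [5:a]
sources: [0:i, 4:a]
N(rest) = Σ N(rest − s) over sources s of rest; N(one piece) = 1:
  size 1 → [6]=1  [7]=1
  size 2 → [3,6]=1  [5,7]=1  [6,7]=2
  size 3 → [2,3,6]=1  [3,6,7]=3  [4,5,7]=1  [5,6,7]=3
  size 4 → [1,2,3,6]=1  [2,3,6,7]=4  [3,5,6,7]=6  [4,5,6,7]=4
  size 5 → [0,1,2,3,6]=1  [1,2,3,6,7]=5  [2,3,5,6,7]=10  [3,4,5,6,7]=10
  size 6 → [0,1,2,3,6,7]=6  [1,2,3,5,6,7]=15  [2,3,4,5,6,7]=20
  first=0(i) contributes 35
  first=4(a) contributes 21
|[w]| = 56

56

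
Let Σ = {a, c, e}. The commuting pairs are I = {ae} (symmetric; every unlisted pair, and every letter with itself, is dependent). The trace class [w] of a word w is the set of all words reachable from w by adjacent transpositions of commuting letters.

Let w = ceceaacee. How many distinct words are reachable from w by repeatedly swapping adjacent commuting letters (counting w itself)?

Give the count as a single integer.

3

0(c) covers ∅
1(e) covers 0:c
2(c) covers 1:e
3(e) covers 2:c
4(a) covers 2:c
5(a) covers 4:a
6(c) covers 3:e, 5:a
7(e) covers 6:c
8(e) covers 7:e
floor of heap: 0:c
completions by unplaced set U, small U first (add the entries for U minus each lowest piece of U):
  |U|=1: {8}:1
  |U|=2: {7,8}:1
  |U|=3: {6,7,8}:1
  |U|=4: {3,6,7,8}:1  {5,6,7,8}:1
  |U|=5: {3,5,6,7,8}:2  {4,5,6,7,8}:1
  |U|=6: {3,4,5,6,7,8}:3
  |U|=7: {2,3,4,5,6,7,8}:3
  start at 0(c): 3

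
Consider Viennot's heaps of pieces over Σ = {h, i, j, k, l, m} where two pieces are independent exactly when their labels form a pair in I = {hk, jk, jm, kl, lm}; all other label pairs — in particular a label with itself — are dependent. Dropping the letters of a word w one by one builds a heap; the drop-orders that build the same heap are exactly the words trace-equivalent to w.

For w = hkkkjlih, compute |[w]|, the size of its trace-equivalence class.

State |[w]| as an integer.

20

piece 0:h — minimal
piece 1:k — minimal
piece 2:k rests on {1:k}
piece 3:k rests on {2:k}
piece 4:j rests on {0:h}
piece 5:l rests on {4:j}
piece 6:i rests on {3:k, 5:l}
piece 7:h rests on {6:i}
minimal pieces: {0:h, 1:k}
ways to finish when only these pieces remain (= sum over removing one remaining piece with nothing left below it):
  1 left: {7}→1
  2 left: {6,7}→1
  3 left: {3,6,7}→1  {5,6,7}→1
  4 left: {2,3,6,7}→1  {3,5,6,7}→2  {4,5,6,7}→1
  5 left: {0,4,5,6,7}→1  {1,2,3,6,7}→1  {2,3,5,6,7}→3  {3,4,5,6,7}→3
  6 left: {0,3,4,5,6,7}→4  {1,2,3,5,6,7}→4  {2,3,4,5,6,7}→6
  placing 0:h first → 10 extensions
  placing 1:k first → 10 extensions
total linear extensions = 20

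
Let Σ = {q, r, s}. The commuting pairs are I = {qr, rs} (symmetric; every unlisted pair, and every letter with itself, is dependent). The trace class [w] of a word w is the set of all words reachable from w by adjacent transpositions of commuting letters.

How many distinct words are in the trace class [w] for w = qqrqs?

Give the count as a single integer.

5

drop 0:q onto floor
drop 1:q onto {0:q}
drop 2:r onto floor
drop 3:q onto {1:q}
drop 4:s onto {3:q}
ground layer = {0:q, 2:r}
drop-orders for the pieces not yet dropped (sum over which currently-grounded one goes next):
  1 to go: {2} 1  {4} 1
  2 to go: {2,4} 2  {3,4} 1
  3 to go: {1,3,4} 1  {2,3,4} 3
  if 0:q drops first: 4 orders
  if 2:r drops first: 1 orders
heap linearizations: 5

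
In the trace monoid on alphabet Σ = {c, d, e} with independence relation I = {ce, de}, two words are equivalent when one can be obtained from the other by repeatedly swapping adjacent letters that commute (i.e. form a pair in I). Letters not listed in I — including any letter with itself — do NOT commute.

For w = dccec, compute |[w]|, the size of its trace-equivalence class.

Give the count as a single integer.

5

drop 0:d onto floor
drop 1:c onto {0:d}
drop 2:c onto {1:c}
drop 3:e onto floor
drop 4:c onto {2:c}
ground layer = {0:d, 3:e}
drop-orders for the pieces not yet dropped (sum over which currently-grounded one goes next):
  1 to go: {3} 1  {4} 1
  2 to go: {2,4} 1  {3,4} 2
  3 to go: {1,2,4} 1  {2,3,4} 3
  if 0:d drops first: 4 orders
  if 3:e drops first: 1 orders
heap linearizations: 5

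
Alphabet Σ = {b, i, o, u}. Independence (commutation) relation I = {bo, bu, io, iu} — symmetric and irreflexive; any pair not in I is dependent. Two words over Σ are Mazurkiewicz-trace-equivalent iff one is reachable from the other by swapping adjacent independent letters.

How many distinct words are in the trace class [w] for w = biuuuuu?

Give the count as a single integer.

0(b) covers ∅
1(i) covers 0:b
2(u) covers ∅
3(u) covers 2:u
4(u) covers 3:u
5(u) covers 4:u
6(u) covers 5:u
floor of heap: 0:b, 2:u
completions by unplaced set U, small U first (add the entries for U minus each lowest piece of U):
  |U|=1: {1}:1  {6}:1
  |U|=2: {0,1}:1  {1,6}:2  {5,6}:1
  |U|=3: {0,1,6}:3  {1,5,6}:3  {4,5,6}:1
  |U|=4: {0,1,5,6}:6  {1,4,5,6}:4  {3,4,5,6}:1
  |U|=5: {0,1,4,5,6}:10  {1,3,4,5,6}:5  {2,3,4,5,6}:1
  start at 0(b): 6
  start at 2(u): 15
sum over floor = 21

21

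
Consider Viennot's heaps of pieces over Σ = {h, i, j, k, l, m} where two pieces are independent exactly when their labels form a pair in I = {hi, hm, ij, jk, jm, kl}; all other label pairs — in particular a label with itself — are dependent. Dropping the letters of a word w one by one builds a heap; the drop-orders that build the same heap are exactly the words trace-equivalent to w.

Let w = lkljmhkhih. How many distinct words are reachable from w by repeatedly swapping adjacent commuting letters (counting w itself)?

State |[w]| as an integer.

33

drop 0:l onto floor
drop 1:k onto floor
drop 2:l onto {0:l}
drop 3:j onto {2:l}
drop 4:m onto {1:k, 2:l}
drop 5:h onto {1:k, 3:j}
drop 6:k onto {4:m, 5:h}
drop 7:h onto {6:k}
drop 8:i onto {6:k}
drop 9:h onto {7:h}
ground layer = {0:l, 1:k}
drop-orders for the pieces not yet dropped (sum over which currently-grounded one goes next):
  1 to go: {8} 1  {9} 1
  2 to go: {7,9} 1  {8,9} 2
  3 to go: {7,8,9} 3
  4 to go: {6,7,8,9} 3
  5 to go: {4,6,7,8,9} 3  {5,6,7,8,9} 3
  6 to go: {3,5,6,7,8,9} 3  {4,5,6,7,8,9} 6
  7 to go: {1,4,5,6,7,8,9} 6  {3,4,5,6,7,8,9} 9
  8 to go: {1,3,4,5,6,7,8,9} 15  {2,3,4,5,6,7,8,9} 9
  if 0:l drops first: 24 orders
  if 1:k drops first: 9 orders
heap linearizations: 33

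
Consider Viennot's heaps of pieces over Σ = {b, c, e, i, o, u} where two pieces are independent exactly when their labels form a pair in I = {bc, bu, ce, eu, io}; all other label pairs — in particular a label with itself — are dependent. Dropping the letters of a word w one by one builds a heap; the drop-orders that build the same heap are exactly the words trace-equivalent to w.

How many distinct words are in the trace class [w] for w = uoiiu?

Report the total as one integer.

3

drop 0:u onto floor
drop 1:o onto {0:u}
drop 2:i onto {0:u}
drop 3:i onto {2:i}
drop 4:u onto {1:o, 3:i}
ground layer = {0:u}
drop-orders for the pieces not yet dropped (sum over which currently-grounded one goes next):
  1 to go: {4} 1
  2 to go: {1,4} 1  {3,4} 1
  3 to go: {1,3,4} 2  {2,3,4} 1
  if 0:u drops first: 3 orders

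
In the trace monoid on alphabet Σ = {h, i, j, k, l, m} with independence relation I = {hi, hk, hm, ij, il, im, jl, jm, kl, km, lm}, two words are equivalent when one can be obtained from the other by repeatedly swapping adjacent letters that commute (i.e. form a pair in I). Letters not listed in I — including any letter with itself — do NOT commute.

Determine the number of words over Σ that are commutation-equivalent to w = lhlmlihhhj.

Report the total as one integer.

90

piece 0:l — minimal
piece 1:h rests on {0:l}
piece 2:l rests on {1:h}
piece 3:m — minimal
piece 4:l rests on {2:l}
piece 5:i — minimal
piece 6:h rests on {4:l}
piece 7:h rests on {6:h}
piece 8:h rests on {7:h}
piece 9:j rests on {8:h}
minimal pieces: {0:l, 3:m, 5:i}
ways to finish when only these pieces remain (= sum over removing one remaining piece with nothing left below it):
  1 left: {3}→1  {5}→1  {9}→1
  2 left: {3,5}→2  {3,9}→2  {5,9}→2  {8,9}→1
  3 left: {3,5,9}→6  {3,8,9}→3  {5,8,9}→3  {7,8,9}→1
  4 left: {3,5,8,9}→12  {3,7,8,9}→4  {5,7,8,9}→4  {6,7,8,9}→1
  5 left: {3,5,7,8,9}→20  {3,6,7,8,9}→5  {4,6,7,8,9}→1  {5,6,7,8,9}→5
  6 left: {2,4,6,7,8,9}→1  {3,4,6,7,8,9}→6  {3,5,6,7,8,9}→30  {4,5,6,7,8,9}→6
  7 left: {1,2,4,6,7,8,9}→1  {2,3,4,6,7,8,9}→7  {2,4,5,6,7,8,9}→7  {3,4,5,6,7,8,9}→42
  8 left: {0,1,2,4,6,7,8,9}→1  {1,2,3,4,6,7,8,9}→8  {1,2,4,5,6,7,8,9}→8  {2,3,4,5,6,7,8,9}→56
  placing 0:l first → 72 extensions
  placing 3:m first → 9 extensions
  placing 5:i first → 9 extensions
total linear extensions = 90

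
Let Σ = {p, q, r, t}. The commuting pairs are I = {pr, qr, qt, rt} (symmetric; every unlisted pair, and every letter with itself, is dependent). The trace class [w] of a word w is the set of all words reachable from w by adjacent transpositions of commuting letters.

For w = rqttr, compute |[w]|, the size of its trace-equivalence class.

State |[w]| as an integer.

30

drop 0:r onto floor
drop 1:q onto floor
drop 2:t onto floor
drop 3:t onto {2:t}
drop 4:r onto {0:r}
ground layer = {0:r, 1:q, 2:t}
drop-orders for the pieces not yet dropped (sum over which currently-grounded one goes next):
  1 to go: {1} 1  {3} 1  {4} 1
  2 to go: {0,4} 1  {1,3} 2  {1,4} 2  {2,3} 1  {3,4} 2
  3 to go: {0,1,4} 3  {0,3,4} 3  {1,2,3} 3  {1,3,4} 6  {2,3,4} 3
  if 0:r drops first: 12 orders
  if 1:q drops first: 6 orders
  if 2:t drops first: 12 orders
heap linearizations: 30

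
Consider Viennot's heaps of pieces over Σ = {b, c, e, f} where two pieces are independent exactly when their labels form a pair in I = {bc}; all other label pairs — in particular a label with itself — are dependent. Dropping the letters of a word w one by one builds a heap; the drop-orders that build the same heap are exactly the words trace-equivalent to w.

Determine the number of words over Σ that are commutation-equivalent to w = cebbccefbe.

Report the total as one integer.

6

#0=c has no predecessor
#1=e depends on [0:c]
#2=b depends on [1:e]
#3=b depends on [2:b]
#4=c depends on [1:e]
#5=c depends on [4:c]
#6=e depends on [3:b, 5:c]
#7=f depends on [6:e]
#8=b depends on [7:f]
#9=e depends on [8:b]
sources: [0:c]
N(rest) = Σ N(rest − s) over sources s of rest; N(one piece) = 1:
  size 1 → [9]=1
  size 2 → [8,9]=1
  size 3 → [7,8,9]=1
  size 4 → [6,7,8,9]=1
  size 5 → [3,6,7,8,9]=1  [5,6,7,8,9]=1
  size 6 → [2,3,6,7,8,9]=1  [3,5,6,7,8,9]=2  [4,5,6,7,8,9]=1
  size 7 → [2,3,5,6,7,8,9]=3  [3,4,5,6,7,8,9]=3
  size 8 → [2,3,4,5,6,7,8,9]=6
  first=0(c) contributes 6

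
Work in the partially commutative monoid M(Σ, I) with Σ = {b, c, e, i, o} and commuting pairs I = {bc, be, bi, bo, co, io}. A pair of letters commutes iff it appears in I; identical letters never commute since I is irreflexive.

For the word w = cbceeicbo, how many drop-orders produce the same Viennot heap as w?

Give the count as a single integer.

piece 0:c — minimal
piece 1:b — minimal
piece 2:c rests on {0:c}
piece 3:e rests on {2:c}
piece 4:e rests on {3:e}
piece 5:i rests on {4:e}
piece 6:c rests on {5:i}
piece 7:b rests on {1:b}
piece 8:o rests on {4:e}
minimal pieces: {0:c, 1:b}
ways to finish when only these pieces remain (= sum over removing one remaining piece with nothing left below it):
  1 left: {6}→1  {7}→1  {8}→1
  2 left: {1,7}→1  {5,6}→1  {6,7}→2  {6,8}→2  {7,8}→2
  3 left: {1,6,7}→3  {1,7,8}→3  {5,6,7}→3  {5,6,8}→3  {6,7,8}→6
  4 left: {1,5,6,7}→6  {1,6,7,8}→12  {4,5,6,8}→3  {5,6,7,8}→12
  5 left: {1,5,6,7,8}→30  {3,4,5,6,8}→3  {4,5,6,7,8}→15
  6 left: {1,4,5,6,7,8}→45  {2,3,4,5,6,8}→3  {3,4,5,6,7,8}→18
  7 left: {0,2,3,4,5,6,8}→3  {1,3,4,5,6,7,8}→63  {2,3,4,5,6,7,8}→21
  placing 0:c first → 84 extensions
  placing 1:b first → 24 extensions
total linear extensions = 108

108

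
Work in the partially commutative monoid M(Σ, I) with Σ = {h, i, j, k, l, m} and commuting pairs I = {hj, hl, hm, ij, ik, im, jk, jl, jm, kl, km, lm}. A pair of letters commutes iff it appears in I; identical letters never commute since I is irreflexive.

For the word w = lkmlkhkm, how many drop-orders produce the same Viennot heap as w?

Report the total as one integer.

#0=l has no predecessor
#1=k has no predecessor
#2=m has no predecessor
#3=l depends on [0:l]
#4=k depends on [1:k]
#5=h depends on [4:k]
#6=k depends on [5:h]
#7=m depends on [2:m]
sources: [0:l, 1:k, 2:m]
N(rest) = Σ N(rest − s) over sources s of rest; N(one piece) = 1:
  size 1 → [3]=1  [6]=1  [7]=1
  size 2 → [0,3]=1  [2,7]=1  [3,6]=2  [3,7]=2  [5,6]=1  [6,7]=2
  size 3 → [0,3,6]=3  [0,3,7]=3  [2,3,7]=3  [2,6,7]=3  [3,5,6]=3  [3,6,7]=6  [4,5,6]=1  [5,6,7]=3
  size 4 → [0,2,3,7]=6  [0,3,5,6]=6  [0,3,6,7]=12  [1,4,5,6]=1  [2,3,6,7]=12  [2,5,6,7]=6  [3,4,5,6]=4  [3,5,6,7]=12  [4,5,6,7]=4
  size 5 → [0,2,3,6,7]=30  [0,3,4,5,6]=10  [0,3,5,6,7]=30  [1,3,4,5,6]=5  [1,4,5,6,7]=5  [2,3,5,6,7]=30  [2,4,5,6,7]=10  [3,4,5,6,7]=20
  size 6 → [0,1,3,4,5,6]=15  [0,2,3,5,6,7]=90  [0,3,4,5,6,7]=60  [1,2,4,5,6,7]=15  [1,3,4,5,6,7]=30  [2,3,4,5,6,7]=60
  first=0(l) contributes 105
  first=1(k) contributes 210
  first=2(m) contributes 105
|[w]| = 420

420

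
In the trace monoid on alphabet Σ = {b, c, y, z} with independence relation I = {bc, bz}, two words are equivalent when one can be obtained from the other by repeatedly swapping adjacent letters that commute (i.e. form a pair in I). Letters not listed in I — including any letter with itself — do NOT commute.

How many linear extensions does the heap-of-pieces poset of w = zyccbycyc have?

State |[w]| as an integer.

#0=z has no predecessor
#1=y depends on [0:z]
#2=c depends on [1:y]
#3=c depends on [2:c]
#4=b depends on [1:y]
#5=y depends on [3:c, 4:b]
#6=c depends on [5:y]
#7=y depends on [6:c]
#8=c depends on [7:y]
sources: [0:z]
N(rest) = Σ N(rest − s) over sources s of rest; N(one piece) = 1:
  size 1 → [8]=1
  size 2 → [7,8]=1
  size 3 → [6,7,8]=1
  size 4 → [5,6,7,8]=1
  size 5 → [3,5,6,7,8]=1  [4,5,6,7,8]=1
  size 6 → [2,3,5,6,7,8]=1  [3,4,5,6,7,8]=2
  size 7 → [2,3,4,5,6,7,8]=3
  first=0(z) contributes 3

3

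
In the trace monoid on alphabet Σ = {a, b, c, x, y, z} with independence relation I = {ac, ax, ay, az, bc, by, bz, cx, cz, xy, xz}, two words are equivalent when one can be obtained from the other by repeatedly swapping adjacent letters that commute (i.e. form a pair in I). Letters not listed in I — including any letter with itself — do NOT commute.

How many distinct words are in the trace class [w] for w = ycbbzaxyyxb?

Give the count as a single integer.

2772

0(y) covers ∅
1(c) covers 0:y
2(b) covers ∅
3(b) covers 2:b
4(z) covers 0:y
5(a) covers 3:b
6(x) covers 3:b
7(y) covers 1:c, 4:z
8(y) covers 7:y
9(x) covers 6:x
10(b) covers 5:a, 9:x
floor of heap: 0:y, 2:b
completions by unplaced set U, small U first (add the entries for U minus each lowest piece of U):
  |U|=1: {8}:1  {10}:1
  |U|=2: {5,10}:1  {7,8}:1  {8,10}:2  {9,10}:1
  |U|=3: {1,7,8}:1  {4,7,8}:1  {5,8,10}:3  {5,9,10}:2  {6,9,10}:1  {7,8,10}:3  {8,9,10}:3
  |U|=4: {1,4,7,8}:2  {1,7,8,10}:4  {4,7,8,10}:4  {5,6,9,10}:3  {5,7,8,10}:6  {5,8,9,10}:8  {6,8,9,10}:4  {7,8,9,10}:6
  |U|=5: {0,1,4,7,8}:2  {1,4,7,8,10}:10  {1,5,7,8,10}:10  {1,7,8,9,10}:10  {3,5,6,9,10}:3  {4,5,7,8,10}:10  {4,7,8,9,10}:10  {5,6,8,9,10}:15  {5,7,8,9,10}:20  {6,7,8,9,10}:10
  |U|=6: {0,1,4,7,8,10}:12  {1,4,5,7,8,10}:30  {1,4,7,8,9,10}:30  {1,5,7,8,9,10}:40  {1,6,7,8,9,10}:20  {2,3,5,6,9,10}:3  {3,5,6,8,9,10}:18  {4,5,7,8,9,10}:40  {4,6,7,8,9,10}:20  {5,6,7,8,9,10}:45
  |U|=7: {0,1,4,5,7,8,10}:42  {0,1,4,7,8,9,10}:42  {1,4,5,7,8,9,10}:140  {1,4,6,7,8,9,10}:70  {1,5,6,7,8,9,10}:105  {2,3,5,6,8,9,10}:21  {3,5,6,7,8,9,10}:63  {4,5,6,7,8,9,10}:105
  |U|=8: {0,1,4,5,7,8,9,10}:224  {0,1,4,6,7,8,9,10}:112  {1,3,5,6,7,8,9,10}:168  {1,4,5,6,7,8,9,10}:420  {2,3,5,6,7,8,9,10}:84  {3,4,5,6,7,8,9,10}:168
  |U|=9: {0,1,4,5,6,7,8,9,10}:756  {1,2,3,5,6,7,8,9,10}:252  {1,3,4,5,6,7,8,9,10}:756  {2,3,4,5,6,7,8,9,10}:252
  start at 0(y): 1260
  start at 2(b): 1512
sum over floor = 2772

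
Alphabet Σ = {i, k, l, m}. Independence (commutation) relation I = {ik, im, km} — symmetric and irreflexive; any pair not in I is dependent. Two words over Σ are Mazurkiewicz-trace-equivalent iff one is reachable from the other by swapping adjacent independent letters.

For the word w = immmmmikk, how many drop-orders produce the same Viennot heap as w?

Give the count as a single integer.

756

#0=i has no predecessor
#1=m has no predecessor
#2=m depends on [1:m]
#3=m depends on [2:m]
#4=m depends on [3:m]
#5=m depends on [4:m]
#6=i depends on [0:i]
#7=k has no predecessor
#8=k depends on [7:k]
sources: [0:i, 1:m, 7:k]
N(rest) = Σ N(rest − s) over sources s of rest; N(one piece) = 1:
  size 1 → [5]=1  [6]=1  [8]=1
  size 2 → [0,6]=1  [4,5]=1  [5,6]=2  [5,8]=2  [6,8]=2  [7,8]=1
  size 3 → [0,5,6]=3  [0,6,8]=3  [3,4,5]=1  [4,5,6]=3  [4,5,8]=3  [5,6,8]=6  [5,7,8]=3  [6,7,8]=3
  size 4 → [0,4,5,6]=6  [0,5,6,8]=12  [0,6,7,8]=6  [2,3,4,5]=1  [3,4,5,6]=4  [3,4,5,8]=4  [4,5,6,8]=12  [4,5,7,8]=6  [5,6,7,8]=12
  size 5 → [0,3,4,5,6]=10  [0,4,5,6,8]=30  [0,5,6,7,8]=30  [1,2,3,4,5]=1  [2,3,4,5,6]=5  [2,3,4,5,8]=5  [3,4,5,6,8]=20  [3,4,5,7,8]=10  [4,5,6,7,8]=30
  size 6 → [0,2,3,4,5,6]=15  [0,3,4,5,6,8]=60  [0,4,5,6,7,8]=90  [1,2,3,4,5,6]=6  [1,2,3,4,5,8]=6  [2,3,4,5,6,8]=30  [2,3,4,5,7,8]=15  [3,4,5,6,7,8]=60
  size 7 → [0,1,2,3,4,5,6]=21  [0,2,3,4,5,6,8]=105  [0,3,4,5,6,7,8]=210  [1,2,3,4,5,6,8]=42  [1,2,3,4,5,7,8]=21  [2,3,4,5,6,7,8]=105
  first=0(i) contributes 168
  first=1(m) contributes 420
  first=7(k) contributes 168
|[w]| = 756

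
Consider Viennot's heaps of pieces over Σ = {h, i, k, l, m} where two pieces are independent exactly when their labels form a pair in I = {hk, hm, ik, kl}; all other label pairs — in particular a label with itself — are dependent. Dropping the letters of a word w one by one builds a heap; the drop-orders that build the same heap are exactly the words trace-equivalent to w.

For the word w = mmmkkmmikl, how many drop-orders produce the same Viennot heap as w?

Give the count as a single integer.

3

piece 0:m — minimal
piece 1:m rests on {0:m}
piece 2:m rests on {1:m}
piece 3:k rests on {2:m}
piece 4:k rests on {3:k}
piece 5:m rests on {4:k}
piece 6:m rests on {5:m}
piece 7:i rests on {6:m}
piece 8:k rests on {6:m}
piece 9:l rests on {7:i}
minimal pieces: {0:m}
ways to finish when only these pieces remain (= sum over removing one remaining piece with nothing left below it):
  1 left: {8}→1  {9}→1
  2 left: {7,9}→1  {8,9}→2
  3 left: {7,8,9}→3
  4 left: {6,7,8,9}→3
  5 left: {5,6,7,8,9}→3
  6 left: {4,5,6,7,8,9}→3
  7 left: {3,4,5,6,7,8,9}→3
  8 left: {2,3,4,5,6,7,8,9}→3
  placing 0:m first → 3 extensions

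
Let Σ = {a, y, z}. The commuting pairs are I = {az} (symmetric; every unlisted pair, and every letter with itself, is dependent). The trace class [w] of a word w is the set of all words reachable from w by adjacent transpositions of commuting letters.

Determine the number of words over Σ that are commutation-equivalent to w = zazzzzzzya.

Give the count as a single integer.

8

drop 0:z onto floor
drop 1:a onto floor
drop 2:z onto {0:z}
drop 3:z onto {2:z}
drop 4:z onto {3:z}
drop 5:z onto {4:z}
drop 6:z onto {5:z}
drop 7:z onto {6:z}
drop 8:y onto {1:a, 7:z}
drop 9:a onto {8:y}
ground layer = {0:z, 1:a}
drop-orders for the pieces not yet dropped (sum over which currently-grounded one goes next):
  1 to go: {9} 1
  2 to go: {8,9} 1
  3 to go: {1,8,9} 1  {7,8,9} 1
  4 to go: {1,7,8,9} 2  {6,7,8,9} 1
  5 to go: {1,6,7,8,9} 3  {5,6,7,8,9} 1
  6 to go: {1,5,6,7,8,9} 4  {4,5,6,7,8,9} 1
  7 to go: {1,4,5,6,7,8,9} 5  {3,4,5,6,7,8,9} 1
  8 to go: {1,3,4,5,6,7,8,9} 6  {2,3,4,5,6,7,8,9} 1
  if 0:z drops first: 7 orders
  if 1:a drops first: 1 orders
heap linearizations: 8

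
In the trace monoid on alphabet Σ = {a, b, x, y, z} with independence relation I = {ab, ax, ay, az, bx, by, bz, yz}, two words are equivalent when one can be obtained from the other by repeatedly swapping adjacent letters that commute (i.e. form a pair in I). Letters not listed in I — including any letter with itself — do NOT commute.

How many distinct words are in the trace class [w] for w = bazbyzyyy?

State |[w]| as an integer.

3780

piece 0:b — minimal
piece 1:a — minimal
piece 2:z — minimal
piece 3:b rests on {0:b}
piece 4:y — minimal
piece 5:z rests on {2:z}
piece 6:y rests on {4:y}
piece 7:y rests on {6:y}
piece 8:y rests on {7:y}
minimal pieces: {0:b, 1:a, 2:z, 4:y}
ways to finish when only these pieces remain (= sum over removing one remaining piece with nothing left below it):
  1 left: {1}→1  {3}→1  {5}→1  {8}→1
  2 left: {0,3}→1  {1,3}→2  {1,5}→2  {1,8}→2  {2,5}→1  {3,5}→2  {3,8}→2  {5,8}→2  {7,8}→1
  3 left: {0,1,3}→3  {0,3,5}→3  {0,3,8}→3  {1,2,5}→3  {1,3,5}→6  {1,3,8}→6  {1,5,8}→6  {1,7,8}→3  {2,3,5}→3  {2,5,8}→3  {3,5,8}→6  {3,7,8}→3  {5,7,8}→3  {6,7,8}→1
  4 left: {0,1,3,5}→12  {0,1,3,8}→12  {0,2,3,5}→6  {0,3,5,8}→12  {0,3,7,8}→6  {1,2,3,5}→12  {1,2,5,8}→12  {1,3,5,8}→24  {1,3,7,8}→12  {1,5,7,8}→12  {1,6,7,8}→4  {2,3,5,8}→12  {2,5,7,8}→6  {3,5,7,8}→12  {3,6,7,8}→4  {4,6,7,8}→1  {5,6,7,8}→4
  5 left: {0,1,2,3,5}→30  {0,1,3,5,8}→60  {0,1,3,7,8}→30  {0,2,3,5,8}→30  {0,3,5,7,8}→30  {0,3,6,7,8}→10  {1,2,3,5,8}→60  {1,2,5,7,8}→30  {1,3,5,7,8}→60  {1,3,6,7,8}→20  {1,4,6,7,8}→5  {1,5,6,7,8}→20  {2,3,5,7,8}→30  {2,5,6,7,8}→10  {3,4,6,7,8}→5  {3,5,6,7,8}→20  {4,5,6,7,8}→5
  6 left: {0,1,2,3,5,8}→180  {0,1,3,5,7,8}→180  {0,1,3,6,7,8}→60  {0,2,3,5,7,8}→90  {0,3,4,6,7,8}→15  {0,3,5,6,7,8}→60  {1,2,3,5,7,8}→180  {1,2,5,6,7,8}→60  {1,3,4,6,7,8}→30  {1,3,5,6,7,8}→120  {1,4,5,6,7,8}→30  {2,3,5,6,7,8}→60  {2,4,5,6,7,8}→15  {3,4,5,6,7,8}→30
  7 left: {0,1,2,3,5,7,8}→630  {0,1,3,4,6,7,8}→105  {0,1,3,5,6,7,8}→420  {0,2,3,5,6,7,8}→210  {0,3,4,5,6,7,8}→105  {1,2,3,5,6,7,8}→420  {1,2,4,5,6,7,8}→105  {1,3,4,5,6,7,8}→210  {2,3,4,5,6,7,8}→105
  placing 0:b first → 840 extensions
  placing 1:a first → 420 extensions
  placing 2:z first → 840 extensions
  placing 4:y first → 1680 extensions
total linear extensions = 3780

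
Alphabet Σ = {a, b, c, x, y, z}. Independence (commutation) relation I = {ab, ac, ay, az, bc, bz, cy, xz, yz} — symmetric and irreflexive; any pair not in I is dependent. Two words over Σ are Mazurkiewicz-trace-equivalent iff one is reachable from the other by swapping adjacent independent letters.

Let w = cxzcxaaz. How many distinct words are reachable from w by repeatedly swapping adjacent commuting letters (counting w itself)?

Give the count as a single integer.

drop 0:c onto floor
drop 1:x onto {0:c}
drop 2:z onto {0:c}
drop 3:c onto {1:x, 2:z}
drop 4:x onto {3:c}
drop 5:a onto {4:x}
drop 6:a onto {5:a}
drop 7:z onto {3:c}
ground layer = {0:c}
drop-orders for the pieces not yet dropped (sum over which currently-grounded one goes next):
  1 to go: {6} 1  {7} 1
  2 to go: {5,6} 1  {6,7} 2
  3 to go: {4,5,6} 1  {5,6,7} 3
  4 to go: {4,5,6,7} 4
  5 to go: {3,4,5,6,7} 4
  6 to go: {1,3,4,5,6,7} 4  {2,3,4,5,6,7} 4
  if 0:c drops first: 8 orders

8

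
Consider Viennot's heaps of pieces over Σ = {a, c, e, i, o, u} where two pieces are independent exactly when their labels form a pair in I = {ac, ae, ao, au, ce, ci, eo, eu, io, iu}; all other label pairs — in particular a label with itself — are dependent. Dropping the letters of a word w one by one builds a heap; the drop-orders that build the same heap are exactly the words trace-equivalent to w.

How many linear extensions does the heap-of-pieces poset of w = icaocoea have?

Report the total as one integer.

piece 0:i — minimal
piece 1:c — minimal
piece 2:a rests on {0:i}
piece 3:o rests on {1:c}
piece 4:c rests on {3:o}
piece 5:o rests on {4:c}
piece 6:e rests on {0:i}
piece 7:a rests on {2:a}
minimal pieces: {0:i, 1:c}
ways to finish when only these pieces remain (= sum over removing one remaining piece with nothing left below it):
  1 left: {5}→1  {6}→1  {7}→1
  2 left: {2,7}→1  {4,5}→1  {5,6}→2  {5,7}→2  {6,7}→2
  3 left: {2,5,7}→3  {2,6,7}→3  {3,4,5}→1  {4,5,6}→3  {4,5,7}→3  {5,6,7}→6
  4 left: {0,2,6,7}→3  {1,3,4,5}→1  {2,4,5,7}→6  {2,5,6,7}→12  {3,4,5,6}→4  {3,4,5,7}→4  {4,5,6,7}→12
  5 left: {0,2,5,6,7}→15  {1,3,4,5,6}→5  {1,3,4,5,7}→5  {2,3,4,5,7}→10  {2,4,5,6,7}→30  {3,4,5,6,7}→20
  6 left: {0,2,4,5,6,7}→45  {1,2,3,4,5,7}→15  {1,3,4,5,6,7}→30  {2,3,4,5,6,7}→60
  placing 0:i first → 105 extensions
  placing 1:c first → 105 extensions
total linear extensions = 210

210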